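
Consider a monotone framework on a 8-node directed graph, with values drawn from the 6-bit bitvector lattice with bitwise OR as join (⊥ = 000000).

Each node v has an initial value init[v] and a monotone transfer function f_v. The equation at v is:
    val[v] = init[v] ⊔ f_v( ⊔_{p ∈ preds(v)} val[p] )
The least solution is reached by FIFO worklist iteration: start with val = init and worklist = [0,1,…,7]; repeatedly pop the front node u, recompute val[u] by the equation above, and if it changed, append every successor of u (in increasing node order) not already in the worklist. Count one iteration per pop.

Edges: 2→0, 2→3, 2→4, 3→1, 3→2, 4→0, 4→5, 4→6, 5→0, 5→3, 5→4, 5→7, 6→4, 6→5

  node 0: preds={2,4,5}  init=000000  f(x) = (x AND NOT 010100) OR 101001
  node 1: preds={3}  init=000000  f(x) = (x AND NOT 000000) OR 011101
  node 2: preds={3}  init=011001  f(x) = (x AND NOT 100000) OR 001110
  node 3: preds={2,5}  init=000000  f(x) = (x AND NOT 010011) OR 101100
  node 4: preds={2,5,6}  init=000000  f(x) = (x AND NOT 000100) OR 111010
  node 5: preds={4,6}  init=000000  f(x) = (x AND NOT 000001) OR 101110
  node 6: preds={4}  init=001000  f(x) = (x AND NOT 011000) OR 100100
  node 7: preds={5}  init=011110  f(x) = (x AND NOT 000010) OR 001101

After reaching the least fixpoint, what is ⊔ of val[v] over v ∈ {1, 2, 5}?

Trace (14 dequeues):
  [1] u=0 | in 011001 | out 101001 | prev 000000 | push {}
  [2] u=1 | in 000000 | out 011101 | prev 000000 | push {}
  [3] u=2 | in 000000 | out 011111 | prev 011001 | push {0}
  [4] u=3 | in 011111 | out 101100 | prev 000000 | push {1,2}
  [5] u=4 | in 011111 | out 111011 | prev 000000 | push {}
  [6] u=5 | in 111011 | out 111110 | prev 000000 | push {3,4}
  [7] u=6 | in 111011 | out 101111 | prev 001000 | push {5}
  [8] u=7 | in 111110 | out 111111 | prev 011110 | push {}
  [9] u=0 | in 111111 | out 101011 | prev 101001 | push {}
  [10] u=1 | in 101100 | out 111101 | prev 011101 | push {}
  [11] u=2 | in 101100 | out 011111 | ==
  [12] u=3 | in 111111 | out 101100 | ==
  [13] u=4 | in 111111 | out 111011 | ==
  [14] u=5 | in 111111 | out 111110 | ==

Converged values:
  [0] 101011
  [1] 111101
  [2] 011111
  [3] 101100
  [4] 111011
  [5] 111110
  [6] 101111
  [7] 111111

111111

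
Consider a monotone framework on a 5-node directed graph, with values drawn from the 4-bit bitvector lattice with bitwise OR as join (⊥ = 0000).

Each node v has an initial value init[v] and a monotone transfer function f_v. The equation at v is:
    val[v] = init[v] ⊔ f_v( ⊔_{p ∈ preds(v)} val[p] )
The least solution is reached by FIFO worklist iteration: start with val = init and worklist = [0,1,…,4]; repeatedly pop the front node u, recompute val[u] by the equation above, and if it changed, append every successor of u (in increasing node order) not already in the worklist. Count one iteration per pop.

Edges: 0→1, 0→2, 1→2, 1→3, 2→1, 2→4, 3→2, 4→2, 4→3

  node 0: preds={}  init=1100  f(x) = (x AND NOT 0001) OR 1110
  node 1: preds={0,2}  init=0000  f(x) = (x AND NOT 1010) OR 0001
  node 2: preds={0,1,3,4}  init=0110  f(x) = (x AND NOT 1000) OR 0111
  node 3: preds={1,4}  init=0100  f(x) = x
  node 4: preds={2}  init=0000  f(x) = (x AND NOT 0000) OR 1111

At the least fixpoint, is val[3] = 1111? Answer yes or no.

Worklist (9 pops):
  #1 pop 0: in=0000 → 1110 (was 1100); enqueue []
  #2 pop 1: in=1110 → 0101 (was 0000); enqueue []
  #3 pop 2: in=1111 → 0111 (was 0110); enqueue [1]
  #4 pop 3: in=0101 → 0101 (was 0100); enqueue [2]
  #5 pop 4: in=0111 → 1111 (was 0000); enqueue [3]
  #6 pop 1: in=1111 → 0101 (no change)
  #7 pop 2: in=1111 → 0111 (no change)
  #8 pop 3: in=1111 → 1111 (was 0101); enqueue [2]
  #9 pop 2: in=1111 → 0111 (no change)

Fixpoint:
  val[0] = 1110
  val[1] = 0101
  val[2] = 0111
  val[3] = 1111
  val[4] = 1111

yes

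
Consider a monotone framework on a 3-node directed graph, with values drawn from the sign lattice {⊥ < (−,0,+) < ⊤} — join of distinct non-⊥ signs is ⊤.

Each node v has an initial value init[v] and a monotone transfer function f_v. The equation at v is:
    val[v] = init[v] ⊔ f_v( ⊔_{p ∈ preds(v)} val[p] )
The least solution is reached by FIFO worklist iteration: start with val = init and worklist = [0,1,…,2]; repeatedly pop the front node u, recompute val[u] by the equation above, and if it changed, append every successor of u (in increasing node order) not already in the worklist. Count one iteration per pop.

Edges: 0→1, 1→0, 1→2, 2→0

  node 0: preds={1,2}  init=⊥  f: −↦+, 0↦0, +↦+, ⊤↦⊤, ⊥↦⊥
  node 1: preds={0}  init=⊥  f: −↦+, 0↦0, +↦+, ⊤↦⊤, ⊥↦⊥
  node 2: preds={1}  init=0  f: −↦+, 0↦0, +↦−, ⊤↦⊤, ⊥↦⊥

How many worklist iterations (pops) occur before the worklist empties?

Iteration log — 4 steps:
  step 1. node 0  ⊔preds=0  new=0  old=⊥  +wl: 
  step 2. node 1  ⊔preds=0  new=0  old=⊥  +wl: 0
  step 3. node 2  ⊔preds=0  new=0  stable
  step 4. node 0  ⊔preds=0  new=0  stable

Least fixpoint reached:
  node 0: 0
  node 1: 0
  node 2: 0

4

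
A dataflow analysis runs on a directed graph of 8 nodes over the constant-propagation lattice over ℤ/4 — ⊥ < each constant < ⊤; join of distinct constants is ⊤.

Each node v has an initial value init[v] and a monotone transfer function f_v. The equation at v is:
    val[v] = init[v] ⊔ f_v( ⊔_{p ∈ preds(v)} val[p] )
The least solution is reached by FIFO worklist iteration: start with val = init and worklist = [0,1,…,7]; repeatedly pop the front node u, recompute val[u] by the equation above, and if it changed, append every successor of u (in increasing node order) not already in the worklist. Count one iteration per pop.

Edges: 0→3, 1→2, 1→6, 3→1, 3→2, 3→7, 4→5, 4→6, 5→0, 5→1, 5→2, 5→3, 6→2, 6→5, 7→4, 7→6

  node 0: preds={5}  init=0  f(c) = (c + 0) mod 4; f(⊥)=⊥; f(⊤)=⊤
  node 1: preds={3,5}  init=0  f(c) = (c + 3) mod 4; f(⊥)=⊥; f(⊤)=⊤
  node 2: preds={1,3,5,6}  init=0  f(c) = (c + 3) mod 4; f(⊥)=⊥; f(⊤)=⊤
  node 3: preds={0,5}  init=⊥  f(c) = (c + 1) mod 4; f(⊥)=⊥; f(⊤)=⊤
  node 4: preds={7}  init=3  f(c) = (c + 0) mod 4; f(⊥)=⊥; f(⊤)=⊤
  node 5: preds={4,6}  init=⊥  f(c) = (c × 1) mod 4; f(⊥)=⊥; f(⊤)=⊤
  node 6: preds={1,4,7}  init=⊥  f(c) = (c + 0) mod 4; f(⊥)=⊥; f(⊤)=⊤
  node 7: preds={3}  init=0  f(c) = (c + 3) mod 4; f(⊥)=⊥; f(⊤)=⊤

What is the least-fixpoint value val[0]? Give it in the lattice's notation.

⊤

Worklist (19 pops):
  #1 pop 0: in=⊥ → 0 (no change)
  #2 pop 1: in=⊥ → 0 (no change)
  #3 pop 2: in=0 → ⊤ (was 0); enqueue []
  #4 pop 3: in=0 → 1 (was ⊥); enqueue [1,2]
  #5 pop 4: in=0 → ⊤ (was 3); enqueue []
  #6 pop 5: in=⊤ → ⊤ (was ⊥); enqueue [0,3]
  #7 pop 6: in=⊤ → ⊤ (was ⊥); enqueue [5]
  #8 pop 7: in=1 → 0 (no change)
  #9 pop 1: in=⊤ → ⊤ (was 0); enqueue [6]
  #10 pop 2: in=⊤ → ⊤ (no change)
  #11 pop 0: in=⊤ → ⊤ (was 0); enqueue []
  #12 pop 3: in=⊤ → ⊤ (was 1); enqueue [1,2,7]
  #13 pop 5: in=⊤ → ⊤ (no change)
  #14 pop 6: in=⊤ → ⊤ (no change)
  #15 pop 1: in=⊤ → ⊤ (no change)
  #16 pop 2: in=⊤ → ⊤ (no change)
  #17 pop 7: in=⊤ → ⊤ (was 0); enqueue [4,6]
  #18 pop 4: in=⊤ → ⊤ (no change)
  #19 pop 6: in=⊤ → ⊤ (no change)

Fixpoint:
  val[0] = ⊤
  val[1] = ⊤
  val[2] = ⊤
  val[3] = ⊤
  val[4] = ⊤
  val[5] = ⊤
  val[6] = ⊤
  val[7] = ⊤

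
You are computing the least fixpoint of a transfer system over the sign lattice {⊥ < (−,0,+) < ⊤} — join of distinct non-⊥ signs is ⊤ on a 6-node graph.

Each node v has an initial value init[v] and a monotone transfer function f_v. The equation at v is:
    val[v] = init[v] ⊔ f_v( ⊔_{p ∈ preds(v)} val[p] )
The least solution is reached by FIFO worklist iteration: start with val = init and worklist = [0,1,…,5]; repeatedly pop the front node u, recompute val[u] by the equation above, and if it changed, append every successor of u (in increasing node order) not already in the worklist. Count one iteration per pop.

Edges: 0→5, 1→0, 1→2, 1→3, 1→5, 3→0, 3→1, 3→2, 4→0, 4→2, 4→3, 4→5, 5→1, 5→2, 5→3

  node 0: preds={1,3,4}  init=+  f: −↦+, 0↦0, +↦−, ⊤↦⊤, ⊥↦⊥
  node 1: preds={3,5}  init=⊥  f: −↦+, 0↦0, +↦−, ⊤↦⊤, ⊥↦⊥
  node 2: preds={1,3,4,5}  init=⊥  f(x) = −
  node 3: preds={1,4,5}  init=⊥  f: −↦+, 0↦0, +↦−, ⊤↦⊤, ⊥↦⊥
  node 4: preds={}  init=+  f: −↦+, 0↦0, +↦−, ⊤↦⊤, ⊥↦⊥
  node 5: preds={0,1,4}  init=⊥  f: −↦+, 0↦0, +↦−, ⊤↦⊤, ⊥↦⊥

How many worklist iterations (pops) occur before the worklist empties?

Worklist (14 pops):
  #1 pop 0: in=+ → ⊤ (was +); enqueue []
  #2 pop 1: in=⊥ → ⊥ (no change)
  #3 pop 2: in=+ → − (was ⊥); enqueue []
  #4 pop 3: in=+ → − (was ⊥); enqueue [0,1,2]
  #5 pop 4: in=⊥ → + (no change)
  #6 pop 5: in=⊤ → ⊤ (was ⊥); enqueue [3]
  #7 pop 0: in=⊤ → ⊤ (no change)
  #8 pop 1: in=⊤ → ⊤ (was ⊥); enqueue [0,5]
  #9 pop 2: in=⊤ → − (no change)
  #10 pop 3: in=⊤ → ⊤ (was −); enqueue [1,2]
  #11 pop 0: in=⊤ → ⊤ (no change)
  #12 pop 5: in=⊤ → ⊤ (no change)
  #13 pop 1: in=⊤ → ⊤ (no change)
  #14 pop 2: in=⊤ → − (no change)

Fixpoint:
  val[0] = ⊤
  val[1] = ⊤
  val[2] = −
  val[3] = ⊤
  val[4] = +
  val[5] = ⊤

14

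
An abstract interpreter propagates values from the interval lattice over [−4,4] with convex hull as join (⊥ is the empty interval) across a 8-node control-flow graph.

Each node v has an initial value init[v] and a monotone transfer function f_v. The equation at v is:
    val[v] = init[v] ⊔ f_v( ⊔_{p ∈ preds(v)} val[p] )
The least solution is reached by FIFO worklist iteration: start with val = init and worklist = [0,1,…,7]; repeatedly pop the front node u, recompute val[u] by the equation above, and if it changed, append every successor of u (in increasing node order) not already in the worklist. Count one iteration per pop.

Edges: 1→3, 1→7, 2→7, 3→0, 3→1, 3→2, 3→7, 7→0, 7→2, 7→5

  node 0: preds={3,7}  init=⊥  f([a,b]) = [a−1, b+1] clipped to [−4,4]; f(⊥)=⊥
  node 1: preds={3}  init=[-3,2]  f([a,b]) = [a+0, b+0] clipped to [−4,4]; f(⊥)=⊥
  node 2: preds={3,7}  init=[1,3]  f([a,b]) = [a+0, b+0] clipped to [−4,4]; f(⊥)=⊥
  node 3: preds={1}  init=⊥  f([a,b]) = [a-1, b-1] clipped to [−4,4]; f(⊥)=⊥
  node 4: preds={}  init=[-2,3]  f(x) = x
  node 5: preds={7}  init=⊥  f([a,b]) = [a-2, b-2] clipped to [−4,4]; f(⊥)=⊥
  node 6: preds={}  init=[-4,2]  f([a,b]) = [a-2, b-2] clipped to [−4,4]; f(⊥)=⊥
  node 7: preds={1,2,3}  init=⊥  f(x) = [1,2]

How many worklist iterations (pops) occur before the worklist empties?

14

Trace (14 dequeues):
  [1] u=0 | in ⊥ | out ⊥ | ==
  [2] u=1 | in ⊥ | out [-3,2] | ==
  [3] u=2 | in ⊥ | out [1,3] | ==
  [4] u=3 | in [-3,2] | out [-4,1] | prev ⊥ | push {0,1,2}
  [5] u=4 | in ⊥ | out [-2,3] | ==
  [6] u=5 | in ⊥ | out ⊥ | ==
  [7] u=6 | in ⊥ | out [-4,2] | ==
  [8] u=7 | in [-4,3] | out [1,2] | prev ⊥ | push {5}
  [9] u=0 | in [-4,2] | out [-4,3] | prev ⊥ | push {}
  [10] u=1 | in [-4,1] | out [-4,2] | prev [-3,2] | push {3,7}
  [11] u=2 | in [-4,2] | out [-4,3] | prev [1,3] | push {}
  [12] u=5 | in [1,2] | out [-1,0] | prev ⊥ | push {}
  [13] u=3 | in [-4,2] | out [-4,1] | ==
  [14] u=7 | in [-4,3] | out [1,2] | ==

Converged values:
  [0] [-4,3]
  [1] [-4,2]
  [2] [-4,3]
  [3] [-4,1]
  [4] [-2,3]
  [5] [-1,0]
  [6] [-4,2]
  [7] [1,2]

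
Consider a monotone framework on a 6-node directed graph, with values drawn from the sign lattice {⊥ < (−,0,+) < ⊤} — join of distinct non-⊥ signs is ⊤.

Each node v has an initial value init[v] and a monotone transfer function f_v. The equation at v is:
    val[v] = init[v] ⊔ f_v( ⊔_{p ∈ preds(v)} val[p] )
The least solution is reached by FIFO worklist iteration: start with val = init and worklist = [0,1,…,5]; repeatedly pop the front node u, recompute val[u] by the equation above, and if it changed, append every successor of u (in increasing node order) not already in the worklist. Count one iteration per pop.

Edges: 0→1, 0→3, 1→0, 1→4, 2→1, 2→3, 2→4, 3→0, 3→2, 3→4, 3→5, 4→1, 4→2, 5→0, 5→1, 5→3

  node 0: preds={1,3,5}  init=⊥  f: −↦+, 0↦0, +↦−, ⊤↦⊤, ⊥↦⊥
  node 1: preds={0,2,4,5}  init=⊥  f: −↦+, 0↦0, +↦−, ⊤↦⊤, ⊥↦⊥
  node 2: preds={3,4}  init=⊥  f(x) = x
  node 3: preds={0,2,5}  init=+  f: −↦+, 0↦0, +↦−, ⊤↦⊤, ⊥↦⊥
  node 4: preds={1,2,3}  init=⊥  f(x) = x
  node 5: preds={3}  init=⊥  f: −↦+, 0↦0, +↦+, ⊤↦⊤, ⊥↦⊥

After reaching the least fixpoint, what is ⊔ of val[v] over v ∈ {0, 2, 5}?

Iteration log — 13 steps:
  step 1. node 0  ⊔preds=+  new=−  old=⊥  +wl: 
  step 2. node 1  ⊔preds=−  new=+  old=⊥  +wl: 0
  step 3. node 2  ⊔preds=+  new=+  old=⊥  +wl: 1
  step 4. node 3  ⊔preds=⊤  new=⊤  old=+  +wl: 2
  step 5. node 4  ⊔preds=⊤  new=⊤  old=⊥  +wl: 
  step 6. node 5  ⊔preds=⊤  new=⊤  old=⊥  +wl: 3
  step 7. node 0  ⊔preds=⊤  new=⊤  old=−  +wl: 
  step 8. node 1  ⊔preds=⊤  new=⊤  old=+  +wl: 0,4
  step 9. node 2  ⊔preds=⊤  new=⊤  old=+  +wl: 1
  step 10. node 3  ⊔preds=⊤  new=⊤  stable
  step 11. node 0  ⊔preds=⊤  new=⊤  stable
  step 12. node 4  ⊔preds=⊤  new=⊤  stable
  step 13. node 1  ⊔preds=⊤  new=⊤  stable

Least fixpoint reached:
  node 0: ⊤
  node 1: ⊤
  node 2: ⊤
  node 3: ⊤
  node 4: ⊤
  node 5: ⊤

⊤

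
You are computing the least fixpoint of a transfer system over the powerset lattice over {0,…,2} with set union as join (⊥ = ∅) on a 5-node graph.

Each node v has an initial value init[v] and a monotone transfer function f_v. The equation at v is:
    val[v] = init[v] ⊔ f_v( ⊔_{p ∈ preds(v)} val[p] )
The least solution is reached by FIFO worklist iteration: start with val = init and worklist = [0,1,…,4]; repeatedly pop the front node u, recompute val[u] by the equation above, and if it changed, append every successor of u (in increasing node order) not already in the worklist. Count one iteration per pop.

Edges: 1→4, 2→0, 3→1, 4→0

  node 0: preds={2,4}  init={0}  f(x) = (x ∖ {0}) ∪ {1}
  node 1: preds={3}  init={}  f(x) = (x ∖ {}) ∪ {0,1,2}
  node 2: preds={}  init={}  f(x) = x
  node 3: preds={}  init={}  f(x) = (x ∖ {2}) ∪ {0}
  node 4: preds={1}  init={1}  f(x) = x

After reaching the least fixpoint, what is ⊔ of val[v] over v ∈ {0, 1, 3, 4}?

{0,1,2}

Trace (7 dequeues):
  [1] u=0 | in {1} | out {0,1} | prev {0} | push {}
  [2] u=1 | in {} | out {0,1,2} | prev {} | push {}
  [3] u=2 | in {} | out {} | ==
  [4] u=3 | in {} | out {0} | prev {} | push {1}
  [5] u=4 | in {0,1,2} | out {0,1,2} | prev {1} | push {0}
  [6] u=1 | in {0} | out {0,1,2} | ==
  [7] u=0 | in {0,1,2} | out {0,1,2} | prev {0,1} | push {}

Converged values:
  [0] {0,1,2}
  [1] {0,1,2}
  [2] {}
  [3] {0}
  [4] {0,1,2}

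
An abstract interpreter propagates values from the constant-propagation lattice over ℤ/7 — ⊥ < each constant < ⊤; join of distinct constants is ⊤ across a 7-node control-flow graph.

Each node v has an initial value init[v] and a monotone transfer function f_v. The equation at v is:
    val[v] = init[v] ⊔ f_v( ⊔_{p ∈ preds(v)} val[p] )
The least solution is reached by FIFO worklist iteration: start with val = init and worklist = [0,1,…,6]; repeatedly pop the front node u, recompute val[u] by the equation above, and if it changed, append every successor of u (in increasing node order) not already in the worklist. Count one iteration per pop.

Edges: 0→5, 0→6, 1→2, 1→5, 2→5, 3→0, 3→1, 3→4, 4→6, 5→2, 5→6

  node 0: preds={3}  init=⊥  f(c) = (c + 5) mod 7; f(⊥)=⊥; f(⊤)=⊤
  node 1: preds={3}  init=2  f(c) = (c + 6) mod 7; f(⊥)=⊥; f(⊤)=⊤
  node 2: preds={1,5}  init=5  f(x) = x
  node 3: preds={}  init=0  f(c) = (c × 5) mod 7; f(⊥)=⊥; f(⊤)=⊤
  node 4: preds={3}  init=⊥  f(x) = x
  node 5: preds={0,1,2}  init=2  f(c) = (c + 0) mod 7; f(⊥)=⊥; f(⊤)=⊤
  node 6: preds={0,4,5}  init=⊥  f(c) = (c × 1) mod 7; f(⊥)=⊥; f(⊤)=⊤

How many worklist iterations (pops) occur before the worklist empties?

Iteration log — 8 steps:
  step 1. node 0  ⊔preds=0  new=5  old=⊥  +wl: 
  step 2. node 1  ⊔preds=0  new=⊤  old=2  +wl: 
  step 3. node 2  ⊔preds=⊤  new=⊤  old=5  +wl: 
  step 4. node 3  ⊔preds=⊥  new=0  stable
  step 5. node 4  ⊔preds=0  new=0  old=⊥  +wl: 
  step 6. node 5  ⊔preds=⊤  new=⊤  old=2  +wl: 2
  step 7. node 6  ⊔preds=⊤  new=⊤  old=⊥  +wl: 
  step 8. node 2  ⊔preds=⊤  new=⊤  stable

Least fixpoint reached:
  node 0: 5
  node 1: ⊤
  node 2: ⊤
  node 3: 0
  node 4: 0
  node 5: ⊤
  node 6: ⊤

8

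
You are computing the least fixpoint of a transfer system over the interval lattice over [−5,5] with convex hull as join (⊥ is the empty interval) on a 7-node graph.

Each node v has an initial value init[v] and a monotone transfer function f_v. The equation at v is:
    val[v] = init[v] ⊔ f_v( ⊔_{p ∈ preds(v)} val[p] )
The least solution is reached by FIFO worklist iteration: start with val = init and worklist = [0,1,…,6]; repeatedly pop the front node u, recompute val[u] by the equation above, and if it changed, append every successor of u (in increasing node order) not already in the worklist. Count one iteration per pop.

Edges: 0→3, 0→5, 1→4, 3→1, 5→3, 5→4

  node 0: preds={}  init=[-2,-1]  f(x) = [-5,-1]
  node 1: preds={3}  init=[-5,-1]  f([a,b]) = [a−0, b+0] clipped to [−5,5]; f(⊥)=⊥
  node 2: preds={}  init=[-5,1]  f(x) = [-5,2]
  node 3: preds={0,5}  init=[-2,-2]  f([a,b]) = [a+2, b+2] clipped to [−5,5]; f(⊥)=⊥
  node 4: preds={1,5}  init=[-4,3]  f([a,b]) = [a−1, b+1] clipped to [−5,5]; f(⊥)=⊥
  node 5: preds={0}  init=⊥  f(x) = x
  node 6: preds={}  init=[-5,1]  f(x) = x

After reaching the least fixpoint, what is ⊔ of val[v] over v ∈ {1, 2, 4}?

[-5,3]

Worklist (10 pops):
  #1 pop 0: in=⊥ → [-5,-1] (was [-2,-1]); enqueue []
  #2 pop 1: in=[-2,-2] → [-5,-1] (no change)
  #3 pop 2: in=⊥ → [-5,2] (was [-5,1]); enqueue []
  #4 pop 3: in=[-5,-1] → [-3,1] (was [-2,-2]); enqueue [1]
  #5 pop 4: in=[-5,-1] → [-5,3] (was [-4,3]); enqueue []
  #6 pop 5: in=[-5,-1] → [-5,-1] (was ⊥); enqueue [3,4]
  #7 pop 6: in=⊥ → [-5,1] (no change)
  #8 pop 1: in=[-3,1] → [-5,1] (was [-5,-1]); enqueue []
  #9 pop 3: in=[-5,-1] → [-3,1] (no change)
  #10 pop 4: in=[-5,1] → [-5,3] (no change)

Fixpoint:
  val[0] = [-5,-1]
  val[1] = [-5,1]
  val[2] = [-5,2]
  val[3] = [-3,1]
  val[4] = [-5,3]
  val[5] = [-5,-1]
  val[6] = [-5,1]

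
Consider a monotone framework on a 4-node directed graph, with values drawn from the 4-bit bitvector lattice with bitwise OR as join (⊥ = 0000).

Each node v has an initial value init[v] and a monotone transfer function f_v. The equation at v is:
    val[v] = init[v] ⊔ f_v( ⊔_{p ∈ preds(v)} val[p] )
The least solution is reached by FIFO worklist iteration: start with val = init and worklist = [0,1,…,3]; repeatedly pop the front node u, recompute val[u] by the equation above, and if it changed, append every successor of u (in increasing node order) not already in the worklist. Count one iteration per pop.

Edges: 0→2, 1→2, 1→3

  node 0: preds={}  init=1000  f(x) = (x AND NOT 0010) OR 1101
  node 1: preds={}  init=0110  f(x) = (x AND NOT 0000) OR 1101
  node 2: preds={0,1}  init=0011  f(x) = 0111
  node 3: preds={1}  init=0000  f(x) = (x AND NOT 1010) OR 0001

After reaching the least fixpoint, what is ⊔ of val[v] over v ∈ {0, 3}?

1101

Trace (4 dequeues):
  [1] u=0 | in 0000 | out 1101 | prev 1000 | push {}
  [2] u=1 | in 0000 | out 1111 | prev 0110 | push {}
  [3] u=2 | in 1111 | out 0111 | prev 0011 | push {}
  [4] u=3 | in 1111 | out 0101 | prev 0000 | push {}

Converged values:
  [0] 1101
  [1] 1111
  [2] 0111
  [3] 0101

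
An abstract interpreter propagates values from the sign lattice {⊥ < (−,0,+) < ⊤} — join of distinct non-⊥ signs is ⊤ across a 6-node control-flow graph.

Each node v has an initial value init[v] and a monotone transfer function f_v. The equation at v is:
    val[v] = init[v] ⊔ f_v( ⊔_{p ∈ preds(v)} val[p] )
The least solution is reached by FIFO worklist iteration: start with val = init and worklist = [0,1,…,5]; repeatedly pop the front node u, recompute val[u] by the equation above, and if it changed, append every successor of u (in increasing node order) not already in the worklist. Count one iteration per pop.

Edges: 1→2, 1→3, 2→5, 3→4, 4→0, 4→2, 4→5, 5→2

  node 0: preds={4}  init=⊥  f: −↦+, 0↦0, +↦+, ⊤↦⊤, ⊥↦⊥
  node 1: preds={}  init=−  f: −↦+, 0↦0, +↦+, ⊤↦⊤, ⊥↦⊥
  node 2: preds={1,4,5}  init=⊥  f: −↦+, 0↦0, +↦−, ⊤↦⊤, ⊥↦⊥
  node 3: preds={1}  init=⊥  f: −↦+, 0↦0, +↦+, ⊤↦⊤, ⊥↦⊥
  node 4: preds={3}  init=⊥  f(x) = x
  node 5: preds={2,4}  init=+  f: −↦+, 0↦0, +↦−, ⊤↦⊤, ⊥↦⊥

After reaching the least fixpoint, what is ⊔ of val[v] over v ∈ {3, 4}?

Iteration log — 8 steps:
  step 1. node 0  ⊔preds=⊥  new=⊥  stable
  step 2. node 1  ⊔preds=⊥  new=−  stable
  step 3. node 2  ⊔preds=⊤  new=⊤  old=⊥  +wl: 
  step 4. node 3  ⊔preds=−  new=+  old=⊥  +wl: 
  step 5. node 4  ⊔preds=+  new=+  old=⊥  +wl: 0,2
  step 6. node 5  ⊔preds=⊤  new=⊤  old=+  +wl: 
  step 7. node 0  ⊔preds=+  new=+  old=⊥  +wl: 
  step 8. node 2  ⊔preds=⊤  new=⊤  stable

Least fixpoint reached:
  node 0: +
  node 1: −
  node 2: ⊤
  node 3: +
  node 4: +
  node 5: ⊤

+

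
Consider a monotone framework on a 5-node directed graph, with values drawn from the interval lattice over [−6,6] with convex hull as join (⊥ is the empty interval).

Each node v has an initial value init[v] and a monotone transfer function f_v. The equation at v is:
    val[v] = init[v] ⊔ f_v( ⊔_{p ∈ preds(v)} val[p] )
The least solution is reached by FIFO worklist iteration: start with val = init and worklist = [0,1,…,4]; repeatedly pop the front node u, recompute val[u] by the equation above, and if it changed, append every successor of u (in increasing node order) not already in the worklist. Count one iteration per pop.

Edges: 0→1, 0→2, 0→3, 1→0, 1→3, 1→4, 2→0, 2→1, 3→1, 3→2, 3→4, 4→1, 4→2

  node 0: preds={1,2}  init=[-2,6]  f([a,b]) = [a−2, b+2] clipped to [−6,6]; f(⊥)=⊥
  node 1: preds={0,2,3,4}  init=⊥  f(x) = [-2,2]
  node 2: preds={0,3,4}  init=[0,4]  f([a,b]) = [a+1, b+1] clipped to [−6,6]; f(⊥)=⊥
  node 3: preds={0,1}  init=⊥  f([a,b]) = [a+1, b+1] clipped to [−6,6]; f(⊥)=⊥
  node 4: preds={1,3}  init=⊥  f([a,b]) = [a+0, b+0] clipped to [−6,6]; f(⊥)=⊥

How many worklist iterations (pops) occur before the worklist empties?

Iteration log — 25 steps:
  step 1. node 0  ⊔preds=[0,4]  new=[-2,6]  stable
  step 2. node 1  ⊔preds=[-2,6]  new=[-2,2]  old=⊥  +wl: 0
  step 3. node 2  ⊔preds=[-2,6]  new=[-1,6]  old=[0,4]  +wl: 1
  step 4. node 3  ⊔preds=[-2,6]  new=[-1,6]  old=⊥  +wl: 2
  step 5. node 4  ⊔preds=[-2,6]  new=[-2,6]  old=⊥  +wl: 
  step 6. node 0  ⊔preds=[-2,6]  new=[-4,6]  old=[-2,6]  +wl: 3
  step 7. node 1  ⊔preds=[-4,6]  new=[-2,2]  stable
  step 8. node 2  ⊔preds=[-4,6]  new=[-3,6]  old=[-1,6]  +wl: 0,1
  step 9. node 3  ⊔preds=[-4,6]  new=[-3,6]  old=[-1,6]  +wl: 2,4
  step 10. node 0  ⊔preds=[-3,6]  new=[-5,6]  old=[-4,6]  +wl: 3
  step 11. node 1  ⊔preds=[-5,6]  new=[-2,2]  stable
  step 12. node 2  ⊔preds=[-5,6]  new=[-4,6]  old=[-3,6]  +wl: 0,1
  step 13. node 4  ⊔preds=[-3,6]  new=[-3,6]  old=[-2,6]  +wl: 2
  step 14. node 3  ⊔preds=[-5,6]  new=[-4,6]  old=[-3,6]  +wl: 4
  step 15. node 0  ⊔preds=[-4,6]  new=[-6,6]  old=[-5,6]  +wl: 3
  step 16. node 1  ⊔preds=[-6,6]  new=[-2,2]  stable
  step 17. node 2  ⊔preds=[-6,6]  new=[-5,6]  old=[-4,6]  +wl: 0,1
  step 18. node 4  ⊔preds=[-4,6]  new=[-4,6]  old=[-3,6]  +wl: 2
  step 19. node 3  ⊔preds=[-6,6]  new=[-5,6]  old=[-4,6]  +wl: 4
  step 20. node 0  ⊔preds=[-5,6]  new=[-6,6]  stable
  step 21. node 1  ⊔preds=[-6,6]  new=[-2,2]  stable
  step 22. node 2  ⊔preds=[-6,6]  new=[-5,6]  stable
  step 23. node 4  ⊔preds=[-5,6]  new=[-5,6]  old=[-4,6]  +wl: 1,2
  step 24. node 1  ⊔preds=[-6,6]  new=[-2,2]  stable
  step 25. node 2  ⊔preds=[-6,6]  new=[-5,6]  stable

Least fixpoint reached:
  node 0: [-6,6]
  node 1: [-2,2]
  node 2: [-5,6]
  node 3: [-5,6]
  node 4: [-5,6]

25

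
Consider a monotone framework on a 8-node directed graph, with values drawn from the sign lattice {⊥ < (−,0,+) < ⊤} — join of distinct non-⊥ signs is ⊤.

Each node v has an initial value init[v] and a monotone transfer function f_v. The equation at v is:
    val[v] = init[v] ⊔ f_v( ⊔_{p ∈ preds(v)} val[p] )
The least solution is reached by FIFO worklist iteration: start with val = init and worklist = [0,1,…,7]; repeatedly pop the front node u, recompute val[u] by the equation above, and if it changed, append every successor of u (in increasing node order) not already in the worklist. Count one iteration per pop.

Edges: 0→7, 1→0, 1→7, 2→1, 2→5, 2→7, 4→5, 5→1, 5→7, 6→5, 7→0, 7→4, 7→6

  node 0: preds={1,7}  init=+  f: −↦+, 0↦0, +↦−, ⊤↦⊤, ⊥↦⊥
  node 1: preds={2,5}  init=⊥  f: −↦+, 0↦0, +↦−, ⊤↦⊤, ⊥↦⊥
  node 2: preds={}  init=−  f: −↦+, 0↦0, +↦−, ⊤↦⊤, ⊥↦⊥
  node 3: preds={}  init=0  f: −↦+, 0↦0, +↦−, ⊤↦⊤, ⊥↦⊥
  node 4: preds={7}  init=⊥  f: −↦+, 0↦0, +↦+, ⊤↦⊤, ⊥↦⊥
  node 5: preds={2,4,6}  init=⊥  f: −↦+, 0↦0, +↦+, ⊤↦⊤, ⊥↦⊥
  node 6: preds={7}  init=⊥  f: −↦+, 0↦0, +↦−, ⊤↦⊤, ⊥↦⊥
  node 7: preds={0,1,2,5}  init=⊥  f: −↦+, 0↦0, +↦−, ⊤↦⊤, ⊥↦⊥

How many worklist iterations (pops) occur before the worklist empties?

Worklist (17 pops):
  #1 pop 0: in=⊥ → + (no change)
  #2 pop 1: in=− → + (was ⊥); enqueue [0]
  #3 pop 2: in=⊥ → − (no change)
  #4 pop 3: in=⊥ → 0 (no change)
  #5 pop 4: in=⊥ → ⊥ (no change)
  #6 pop 5: in=− → + (was ⊥); enqueue [1]
  #7 pop 6: in=⊥ → ⊥ (no change)
  #8 pop 7: in=⊤ → ⊤ (was ⊥); enqueue [4,6]
  #9 pop 0: in=⊤ → ⊤ (was +); enqueue [7]
  #10 pop 1: in=⊤ → ⊤ (was +); enqueue [0]
  #11 pop 4: in=⊤ → ⊤ (was ⊥); enqueue [5]
  #12 pop 6: in=⊤ → ⊤ (was ⊥); enqueue []
  #13 pop 7: in=⊤ → ⊤ (no change)
  #14 pop 0: in=⊤ → ⊤ (no change)
  #15 pop 5: in=⊤ → ⊤ (was +); enqueue [1,7]
  #16 pop 1: in=⊤ → ⊤ (no change)
  #17 pop 7: in=⊤ → ⊤ (no change)

Fixpoint:
  val[0] = ⊤
  val[1] = ⊤
  val[2] = −
  val[3] = 0
  val[4] = ⊤
  val[5] = ⊤
  val[6] = ⊤
  val[7] = ⊤

17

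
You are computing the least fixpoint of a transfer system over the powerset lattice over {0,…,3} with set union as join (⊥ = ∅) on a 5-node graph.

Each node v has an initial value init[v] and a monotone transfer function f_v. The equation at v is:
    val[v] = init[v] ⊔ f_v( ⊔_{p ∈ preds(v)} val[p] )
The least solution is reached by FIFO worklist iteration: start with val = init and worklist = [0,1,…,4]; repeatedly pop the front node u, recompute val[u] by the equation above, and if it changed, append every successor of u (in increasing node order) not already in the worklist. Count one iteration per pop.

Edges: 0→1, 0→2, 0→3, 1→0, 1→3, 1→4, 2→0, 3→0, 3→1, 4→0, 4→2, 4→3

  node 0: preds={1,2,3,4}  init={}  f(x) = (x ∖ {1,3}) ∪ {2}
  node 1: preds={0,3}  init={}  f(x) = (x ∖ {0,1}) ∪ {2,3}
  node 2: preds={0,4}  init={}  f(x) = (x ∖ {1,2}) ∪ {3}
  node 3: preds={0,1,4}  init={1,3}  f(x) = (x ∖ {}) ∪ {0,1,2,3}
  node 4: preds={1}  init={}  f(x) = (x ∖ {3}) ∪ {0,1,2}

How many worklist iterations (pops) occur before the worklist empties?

Iteration log — 10 steps:
  step 1. node 0  ⊔preds={1,3}  new={2}  old={}  +wl: 
  step 2. node 1  ⊔preds={1,2,3}  new={2,3}  old={}  +wl: 0
  step 3. node 2  ⊔preds={2}  new={3}  old={}  +wl: 
  step 4. node 3  ⊔preds={2,3}  new={0,1,2,3}  old={1,3}  +wl: 1
  step 5. node 4  ⊔preds={2,3}  new={0,1,2}  old={}  +wl: 2,3
  step 6. node 0  ⊔preds={0,1,2,3}  new={0,2}  old={2}  +wl: 
  step 7. node 1  ⊔preds={0,1,2,3}  new={2,3}  stable
  step 8. node 2  ⊔preds={0,1,2}  new={0,3}  old={3}  +wl: 0
  step 9. node 3  ⊔preds={0,1,2,3}  new={0,1,2,3}  stable
  step 10. node 0  ⊔preds={0,1,2,3}  new={0,2}  stable

Least fixpoint reached:
  node 0: {0,2}
  node 1: {2,3}
  node 2: {0,3}
  node 3: {0,1,2,3}
  node 4: {0,1,2}

10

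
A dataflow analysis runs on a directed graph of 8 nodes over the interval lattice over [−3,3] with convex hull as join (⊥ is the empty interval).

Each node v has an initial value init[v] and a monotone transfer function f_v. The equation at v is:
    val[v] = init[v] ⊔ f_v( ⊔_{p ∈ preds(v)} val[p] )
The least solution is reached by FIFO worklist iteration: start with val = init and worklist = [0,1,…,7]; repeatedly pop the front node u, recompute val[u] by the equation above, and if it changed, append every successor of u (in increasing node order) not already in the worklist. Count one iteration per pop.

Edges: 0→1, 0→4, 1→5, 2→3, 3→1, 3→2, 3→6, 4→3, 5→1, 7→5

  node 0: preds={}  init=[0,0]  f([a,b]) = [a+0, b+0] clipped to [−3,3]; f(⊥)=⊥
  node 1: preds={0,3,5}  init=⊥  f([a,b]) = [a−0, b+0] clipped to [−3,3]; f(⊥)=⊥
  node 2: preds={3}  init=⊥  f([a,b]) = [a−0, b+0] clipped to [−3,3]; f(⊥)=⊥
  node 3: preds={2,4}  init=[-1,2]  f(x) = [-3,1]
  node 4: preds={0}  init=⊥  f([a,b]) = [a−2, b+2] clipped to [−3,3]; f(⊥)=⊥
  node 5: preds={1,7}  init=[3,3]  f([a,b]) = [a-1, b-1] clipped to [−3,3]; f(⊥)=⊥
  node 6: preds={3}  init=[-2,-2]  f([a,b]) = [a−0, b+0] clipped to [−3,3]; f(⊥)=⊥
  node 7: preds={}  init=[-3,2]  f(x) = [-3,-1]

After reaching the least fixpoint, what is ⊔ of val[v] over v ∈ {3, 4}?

Iteration log — 12 steps:
  step 1. node 0  ⊔preds=⊥  new=[0,0]  stable
  step 2. node 1  ⊔preds=[-1,3]  new=[-1,3]  old=⊥  +wl: 
  step 3. node 2  ⊔preds=[-1,2]  new=[-1,2]  old=⊥  +wl: 
  step 4. node 3  ⊔preds=[-1,2]  new=[-3,2]  old=[-1,2]  +wl: 1,2
  step 5. node 4  ⊔preds=[0,0]  new=[-2,2]  old=⊥  +wl: 3
  step 6. node 5  ⊔preds=[-3,3]  new=[-3,3]  old=[3,3]  +wl: 
  step 7. node 6  ⊔preds=[-3,2]  new=[-3,2]  old=[-2,-2]  +wl: 
  step 8. node 7  ⊔preds=⊥  new=[-3,2]  stable
  step 9. node 1  ⊔preds=[-3,3]  new=[-3,3]  old=[-1,3]  +wl: 5
  step 10. node 2  ⊔preds=[-3,2]  new=[-3,2]  old=[-1,2]  +wl: 
  step 11. node 3  ⊔preds=[-3,2]  new=[-3,2]  stable
  step 12. node 5  ⊔preds=[-3,3]  new=[-3,3]  stable

Least fixpoint reached:
  node 0: [0,0]
  node 1: [-3,3]
  node 2: [-3,2]
  node 3: [-3,2]
  node 4: [-2,2]
  node 5: [-3,3]
  node 6: [-3,2]
  node 7: [-3,2]

[-3,2]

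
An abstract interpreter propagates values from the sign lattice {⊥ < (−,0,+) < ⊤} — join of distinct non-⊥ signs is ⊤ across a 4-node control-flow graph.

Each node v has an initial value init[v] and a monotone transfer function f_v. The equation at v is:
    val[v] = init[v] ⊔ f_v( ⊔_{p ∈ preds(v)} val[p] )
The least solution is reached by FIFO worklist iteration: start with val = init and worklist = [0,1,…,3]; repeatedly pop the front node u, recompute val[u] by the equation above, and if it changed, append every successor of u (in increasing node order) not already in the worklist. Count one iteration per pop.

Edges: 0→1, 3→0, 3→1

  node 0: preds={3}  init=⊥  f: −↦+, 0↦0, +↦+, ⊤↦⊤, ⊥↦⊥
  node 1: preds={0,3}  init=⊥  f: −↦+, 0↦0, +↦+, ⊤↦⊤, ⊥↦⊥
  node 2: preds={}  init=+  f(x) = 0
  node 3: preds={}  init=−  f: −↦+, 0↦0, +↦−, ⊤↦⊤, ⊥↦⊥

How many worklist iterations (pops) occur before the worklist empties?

Iteration log — 4 steps:
  step 1. node 0  ⊔preds=−  new=+  old=⊥  +wl: 
  step 2. node 1  ⊔preds=⊤  new=⊤  old=⊥  +wl: 
  step 3. node 2  ⊔preds=⊥  new=⊤  old=+  +wl: 
  step 4. node 3  ⊔preds=⊥  new=−  stable

Least fixpoint reached:
  node 0: +
  node 1: ⊤
  node 2: ⊤
  node 3: −

4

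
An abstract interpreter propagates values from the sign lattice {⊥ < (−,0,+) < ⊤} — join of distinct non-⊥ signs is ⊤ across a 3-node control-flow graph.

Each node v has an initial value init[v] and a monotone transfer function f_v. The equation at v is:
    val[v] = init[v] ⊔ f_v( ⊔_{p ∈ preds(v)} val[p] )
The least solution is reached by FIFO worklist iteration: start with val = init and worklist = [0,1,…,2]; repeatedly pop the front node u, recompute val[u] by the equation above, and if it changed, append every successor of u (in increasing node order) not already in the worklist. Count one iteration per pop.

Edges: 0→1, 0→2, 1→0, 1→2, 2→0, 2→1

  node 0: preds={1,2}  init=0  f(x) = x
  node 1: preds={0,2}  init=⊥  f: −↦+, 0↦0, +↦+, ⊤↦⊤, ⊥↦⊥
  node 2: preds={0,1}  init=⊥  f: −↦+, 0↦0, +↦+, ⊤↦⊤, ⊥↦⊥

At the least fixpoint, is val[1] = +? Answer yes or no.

Worklist (5 pops):
  #1 pop 0: in=⊥ → 0 (no change)
  #2 pop 1: in=0 → 0 (was ⊥); enqueue [0]
  #3 pop 2: in=0 → 0 (was ⊥); enqueue [1]
  #4 pop 0: in=0 → 0 (no change)
  #5 pop 1: in=0 → 0 (no change)

Fixpoint:
  val[0] = 0
  val[1] = 0
  val[2] = 0

no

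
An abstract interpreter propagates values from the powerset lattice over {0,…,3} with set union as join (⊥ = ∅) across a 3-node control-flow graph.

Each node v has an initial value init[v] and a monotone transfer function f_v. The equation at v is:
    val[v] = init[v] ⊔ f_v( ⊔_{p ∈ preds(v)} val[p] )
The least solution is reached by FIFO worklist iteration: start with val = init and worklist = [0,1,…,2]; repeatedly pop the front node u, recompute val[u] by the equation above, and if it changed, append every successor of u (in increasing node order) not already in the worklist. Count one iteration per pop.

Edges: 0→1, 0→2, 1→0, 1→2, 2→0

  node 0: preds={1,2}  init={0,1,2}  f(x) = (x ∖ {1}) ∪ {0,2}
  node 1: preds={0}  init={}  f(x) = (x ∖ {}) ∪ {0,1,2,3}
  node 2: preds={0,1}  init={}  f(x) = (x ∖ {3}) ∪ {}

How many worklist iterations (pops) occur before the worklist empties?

6

Trace (6 dequeues):
  [1] u=0 | in {} | out {0,1,2} | ==
  [2] u=1 | in {0,1,2} | out {0,1,2,3} | prev {} | push {0}
  [3] u=2 | in {0,1,2,3} | out {0,1,2} | prev {} | push {}
  [4] u=0 | in {0,1,2,3} | out {0,1,2,3} | prev {0,1,2} | push {1,2}
  [5] u=1 | in {0,1,2,3} | out {0,1,2,3} | ==
  [6] u=2 | in {0,1,2,3} | out {0,1,2} | ==

Converged values:
  [0] {0,1,2,3}
  [1] {0,1,2,3}
  [2] {0,1,2}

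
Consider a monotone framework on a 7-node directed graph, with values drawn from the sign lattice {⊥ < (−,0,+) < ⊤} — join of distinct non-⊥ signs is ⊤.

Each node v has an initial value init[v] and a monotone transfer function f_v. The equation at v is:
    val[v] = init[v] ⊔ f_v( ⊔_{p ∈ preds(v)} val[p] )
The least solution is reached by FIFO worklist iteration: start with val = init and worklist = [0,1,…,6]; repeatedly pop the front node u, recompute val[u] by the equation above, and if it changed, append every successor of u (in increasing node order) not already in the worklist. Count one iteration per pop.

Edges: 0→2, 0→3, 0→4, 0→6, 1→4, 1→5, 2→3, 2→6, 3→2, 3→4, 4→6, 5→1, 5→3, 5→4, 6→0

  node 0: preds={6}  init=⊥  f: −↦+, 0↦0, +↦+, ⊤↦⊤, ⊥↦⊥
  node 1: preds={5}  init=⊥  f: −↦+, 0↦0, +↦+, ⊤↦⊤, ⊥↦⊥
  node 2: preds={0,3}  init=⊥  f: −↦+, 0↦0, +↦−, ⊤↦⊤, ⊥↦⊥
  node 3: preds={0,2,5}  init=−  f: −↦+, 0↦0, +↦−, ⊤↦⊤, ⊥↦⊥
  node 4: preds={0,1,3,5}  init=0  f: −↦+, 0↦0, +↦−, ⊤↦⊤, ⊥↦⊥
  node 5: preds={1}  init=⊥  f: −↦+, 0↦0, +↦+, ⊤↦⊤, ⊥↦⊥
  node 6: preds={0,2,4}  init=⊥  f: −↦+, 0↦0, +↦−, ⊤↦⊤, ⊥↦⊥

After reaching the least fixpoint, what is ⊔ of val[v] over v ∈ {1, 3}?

⊤

Worklist (13 pops):
  #1 pop 0: in=⊥ → ⊥ (no change)
  #2 pop 1: in=⊥ → ⊥ (no change)
  #3 pop 2: in=− → + (was ⊥); enqueue []
  #4 pop 3: in=+ → − (no change)
  #5 pop 4: in=− → ⊤ (was 0); enqueue []
  #6 pop 5: in=⊥ → ⊥ (no change)
  #7 pop 6: in=⊤ → ⊤ (was ⊥); enqueue [0]
  #8 pop 0: in=⊤ → ⊤ (was ⊥); enqueue [2,3,4,6]
  #9 pop 2: in=⊤ → ⊤ (was +); enqueue []
  #10 pop 3: in=⊤ → ⊤ (was −); enqueue [2]
  #11 pop 4: in=⊤ → ⊤ (no change)
  #12 pop 6: in=⊤ → ⊤ (no change)
  #13 pop 2: in=⊤ → ⊤ (no change)

Fixpoint:
  val[0] = ⊤
  val[1] = ⊥
  val[2] = ⊤
  val[3] = ⊤
  val[4] = ⊤
  val[5] = ⊥
  val[6] = ⊤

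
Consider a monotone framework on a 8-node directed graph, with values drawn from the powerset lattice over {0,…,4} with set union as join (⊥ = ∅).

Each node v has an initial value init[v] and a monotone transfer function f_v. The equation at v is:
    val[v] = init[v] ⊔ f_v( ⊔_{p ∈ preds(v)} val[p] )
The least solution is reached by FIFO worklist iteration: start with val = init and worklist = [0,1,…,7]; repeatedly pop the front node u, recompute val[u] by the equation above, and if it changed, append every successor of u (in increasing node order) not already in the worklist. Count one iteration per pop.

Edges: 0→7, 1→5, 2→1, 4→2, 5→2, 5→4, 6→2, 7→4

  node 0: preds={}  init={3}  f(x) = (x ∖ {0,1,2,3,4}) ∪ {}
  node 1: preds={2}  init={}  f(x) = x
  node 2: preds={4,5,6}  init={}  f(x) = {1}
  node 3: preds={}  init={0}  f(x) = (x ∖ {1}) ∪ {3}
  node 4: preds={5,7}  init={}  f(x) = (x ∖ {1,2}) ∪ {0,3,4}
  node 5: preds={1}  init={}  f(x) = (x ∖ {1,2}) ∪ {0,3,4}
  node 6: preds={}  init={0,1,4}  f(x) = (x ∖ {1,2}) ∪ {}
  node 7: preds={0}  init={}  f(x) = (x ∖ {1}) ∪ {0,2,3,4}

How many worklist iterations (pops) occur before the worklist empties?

12

Worklist (12 pops):
  #1 pop 0: in={} → {3} (no change)
  #2 pop 1: in={} → {} (no change)
  #3 pop 2: in={0,1,4} → {1} (was {}); enqueue [1]
  #4 pop 3: in={} → {0,3} (was {0}); enqueue []
  #5 pop 4: in={} → {0,3,4} (was {}); enqueue [2]
  #6 pop 5: in={} → {0,3,4} (was {}); enqueue [4]
  #7 pop 6: in={} → {0,1,4} (no change)
  #8 pop 7: in={3} → {0,2,3,4} (was {}); enqueue []
  #9 pop 1: in={1} → {1} (was {}); enqueue [5]
  #10 pop 2: in={0,1,3,4} → {1} (no change)
  #11 pop 4: in={0,2,3,4} → {0,3,4} (no change)
  #12 pop 5: in={1} → {0,3,4} (no change)

Fixpoint:
  val[0] = {3}
  val[1] = {1}
  val[2] = {1}
  val[3] = {0,3}
  val[4] = {0,3,4}
  val[5] = {0,3,4}
  val[6] = {0,1,4}
  val[7] = {0,2,3,4}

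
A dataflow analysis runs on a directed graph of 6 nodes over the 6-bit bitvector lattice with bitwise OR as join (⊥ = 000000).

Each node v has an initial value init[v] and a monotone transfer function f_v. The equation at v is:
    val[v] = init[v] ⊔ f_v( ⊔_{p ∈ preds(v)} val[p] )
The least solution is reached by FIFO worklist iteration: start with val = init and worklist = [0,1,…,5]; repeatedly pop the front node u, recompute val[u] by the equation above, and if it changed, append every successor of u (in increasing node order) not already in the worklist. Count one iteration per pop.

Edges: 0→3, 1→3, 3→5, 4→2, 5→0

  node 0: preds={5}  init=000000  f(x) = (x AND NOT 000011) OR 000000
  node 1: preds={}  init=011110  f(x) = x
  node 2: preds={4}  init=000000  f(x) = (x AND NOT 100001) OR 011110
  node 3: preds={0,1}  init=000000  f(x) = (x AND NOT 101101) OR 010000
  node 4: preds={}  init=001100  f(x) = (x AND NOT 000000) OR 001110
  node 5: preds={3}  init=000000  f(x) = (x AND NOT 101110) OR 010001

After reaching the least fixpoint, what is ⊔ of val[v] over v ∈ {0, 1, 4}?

011110

Iteration log — 9 steps:
  step 1. node 0  ⊔preds=000000  new=000000  stable
  step 2. node 1  ⊔preds=000000  new=011110  stable
  step 3. node 2  ⊔preds=001100  new=011110  old=000000  +wl: 
  step 4. node 3  ⊔preds=011110  new=010010  old=000000  +wl: 
  step 5. node 4  ⊔preds=000000  new=001110  old=001100  +wl: 2
  step 6. node 5  ⊔preds=010010  new=010001  old=000000  +wl: 0
  step 7. node 2  ⊔preds=001110  new=011110  stable
  step 8. node 0  ⊔preds=010001  new=010000  old=000000  +wl: 3
  step 9. node 3  ⊔preds=011110  new=010010  stable

Least fixpoint reached:
  node 0: 010000
  node 1: 011110
  node 2: 011110
  node 3: 010010
  node 4: 001110
  node 5: 010001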